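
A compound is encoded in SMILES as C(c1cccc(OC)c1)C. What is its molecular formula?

C9H12O

Heavy atoms from the SMILES: 9 C, 1 O.
Implicit hydrogens by atom environment:
  4 × C (aromatic): 1 H each → 4
  2 × C: 3 H each → 6
  2 × C (aromatic): no H
  1 × C: 2 H
  1 × O: no H
  Total hydrogens = 12.
Molecular formula: C9H12O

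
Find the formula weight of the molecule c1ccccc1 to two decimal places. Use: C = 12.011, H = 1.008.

78.11

Molecular formula: C6H6.
M = 6×12.011 + 6×1.008 = 78.11 g/mol.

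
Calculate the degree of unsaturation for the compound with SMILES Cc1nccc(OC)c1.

4

Molecular formula from the SMILES: C7H9NO.
DoU = (2C + 2 + N − H − X)/2 = (2·7 + 2 + 1 − 9 − 0)/2 = 8/2 = 4.
(Structurally: 1 ring(s) + 3 π bond(s) = 4.)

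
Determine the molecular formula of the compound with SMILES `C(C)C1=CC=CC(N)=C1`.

C8H11N

Heavy atoms from the SMILES: 8 C, 1 N.
Implicit hydrogens by atom environment:
  4 × C (aromatic): 1 H each → 4
  2 × C (aromatic): no H
  1 × C: 3 H
  1 × C: 2 H
  1 × N: 2 H
  Total hydrogens = 11.
Molecular formula: C8H11N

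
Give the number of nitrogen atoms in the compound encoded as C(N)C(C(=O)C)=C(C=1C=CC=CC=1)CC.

1

The symbol for nitrogen appears 1 time in the SMILES.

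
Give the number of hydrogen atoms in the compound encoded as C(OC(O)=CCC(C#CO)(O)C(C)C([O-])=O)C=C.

15

Hydrogens are implicit in SMILES; fill each atom to its normal valence:
  5 × C: no H
  3 × C: 2 H each → 6
  3 × C: 1 H each → 3
  3 × O: 1 H each → 3
  2 × O: no H
  1 × C: 3 H
  1 × O (charge -1): no H
  Total hydrogens = 15.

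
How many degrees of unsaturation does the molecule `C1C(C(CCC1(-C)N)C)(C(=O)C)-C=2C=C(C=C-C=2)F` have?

6

Molecular formula from the SMILES: C16H22FNO.
DoU = (2C + 2 + N − H − X)/2 = (2·16 + 2 + 1 − 22 − 1)/2 = 12/2 = 6.
(Structurally: 2 ring(s) + 4 π bond(s) = 6.)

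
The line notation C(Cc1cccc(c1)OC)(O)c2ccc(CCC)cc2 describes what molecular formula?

Heavy atoms from the SMILES: 18 C, 2 O.
Implicit hydrogens by atom environment:
  8 × C (aromatic): 1 H each → 8
  4 × C (aromatic): no H
  3 × C: 2 H each → 6
  2 × C: 3 H each → 6
  1 × C: 1 H
  1 × O: 1 H
  1 × O: no H
  Total hydrogens = 22.
Molecular formula: C18H22O2

C18H22O2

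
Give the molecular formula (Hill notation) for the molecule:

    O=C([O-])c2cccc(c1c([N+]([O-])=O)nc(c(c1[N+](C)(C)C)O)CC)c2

Heavy atoms from the SMILES: 17 C, 3 N, 5 O.
Implicit hydrogens by atom environment:
  7 × C (aromatic): no H
  4 × C: 3 H each → 12
  4 × C (aromatic): 1 H each → 4
  2 × N (charge +1): no H
  2 × O: no H
  2 × O (charge -1): no H
  1 × C: 2 H
  1 × C: no H
  1 × N (aromatic): no H
  1 × O: 1 H
  Total hydrogens = 19.
Molecular formula: C17H19N3O5

C17H19N3O5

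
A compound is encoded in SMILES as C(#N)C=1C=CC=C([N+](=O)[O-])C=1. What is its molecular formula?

Heavy atoms from the SMILES: 7 C, 2 N, 2 O.
Implicit hydrogens by atom environment:
  4 × C (aromatic): 1 H each → 4
  2 × C (aromatic): no H
  1 × C: no H
  1 × N: no H
  1 × N (charge +1): no H
  1 × O: no H
  1 × O (charge -1): no H
  Total hydrogens = 4.
Molecular formula: C7H4N2O2

C7H4N2O2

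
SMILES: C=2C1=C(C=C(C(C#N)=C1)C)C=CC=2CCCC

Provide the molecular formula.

C16H17N

Heavy atoms from the SMILES: 16 C, 1 N.
Implicit hydrogens by atom environment:
  5 × C (aromatic): 1 H each → 5
  5 × C (aromatic): no H
  3 × C: 2 H each → 6
  2 × C: 3 H each → 6
  1 × C: no H
  1 × N: no H
  Total hydrogens = 17.
Molecular formula: C16H17N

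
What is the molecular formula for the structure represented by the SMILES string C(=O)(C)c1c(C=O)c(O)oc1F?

Heavy atoms from the SMILES: 7 C, 1 F, 4 O.
Implicit hydrogens by atom environment:
  4 × C (aromatic): no H
  2 × O: no H
  1 × C: 3 H
  1 × C: 1 H
  1 × C: no H
  1 × F: no H
  1 × O: 1 H
  1 × O (aromatic): no H
  Total hydrogens = 5.
Molecular formula: C7H5FO4

C7H5FO4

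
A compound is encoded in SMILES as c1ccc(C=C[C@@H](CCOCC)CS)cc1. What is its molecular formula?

C14H20OS

Heavy atoms from the SMILES: 14 C, 1 O, 1 S.
Implicit hydrogens by atom environment:
  5 × C (aromatic): 1 H each → 5
  4 × C: 2 H each → 8
  3 × C: 1 H each → 3
  1 × C: 3 H
  1 × C (aromatic): no H
  1 × O: no H
  1 × S: 1 H
  Total hydrogens = 20.
Molecular formula: C14H20OS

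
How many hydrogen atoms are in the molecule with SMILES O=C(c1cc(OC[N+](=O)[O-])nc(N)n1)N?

7

Hydrogens are implicit in SMILES; fill each atom to its normal valence:
  3 × C (aromatic): no H
  3 × O: no H
  2 × N: 2 H each → 4
  2 × N (aromatic): no H
  1 × C: 2 H
  1 × C (aromatic): 1 H
  1 × C: no H
  1 × N (charge +1): no H
  1 × O (charge -1): no H
  Total hydrogens = 7.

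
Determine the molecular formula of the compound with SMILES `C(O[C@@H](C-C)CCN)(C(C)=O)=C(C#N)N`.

C10H17N3O2

Heavy atoms from the SMILES: 10 C, 3 N, 2 O.
Implicit hydrogens by atom environment:
  4 × C: no H
  3 × C: 2 H each → 6
  2 × C: 3 H each → 6
  2 × N: 2 H each → 4
  2 × O: no H
  1 × C: 1 H
  1 × N: no H
  Total hydrogens = 17.
Molecular formula: C10H17N3O2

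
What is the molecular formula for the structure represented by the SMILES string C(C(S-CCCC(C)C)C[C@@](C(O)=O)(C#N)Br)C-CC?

C15H26BrNO2S

Heavy atoms from the SMILES: 1 Br, 15 C, 1 N, 2 O, 1 S.
Implicit hydrogens by atom environment:
  7 × C: 2 H each → 14
  3 × C: 3 H each → 9
  3 × C: no H
  2 × C: 1 H each → 2
  1 × Br: no H
  1 × N: no H
  1 × O: 1 H
  1 × O: no H
  1 × S: no H
  Total hydrogens = 26.
Molecular formula: C15H26BrNO2S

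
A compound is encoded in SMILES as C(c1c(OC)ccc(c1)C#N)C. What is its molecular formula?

C10H11NO

Heavy atoms from the SMILES: 10 C, 1 N, 1 O.
Implicit hydrogens by atom environment:
  3 × C (aromatic): 1 H each → 3
  3 × C (aromatic): no H
  2 × C: 3 H each → 6
  1 × C: 2 H
  1 × C: no H
  1 × N: no H
  1 × O: no H
  Total hydrogens = 11.
Molecular formula: C10H11NO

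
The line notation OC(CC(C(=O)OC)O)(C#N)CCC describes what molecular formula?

C9H15NO4

Heavy atoms from the SMILES: 9 C, 1 N, 4 O.
Implicit hydrogens by atom environment:
  3 × C: 2 H each → 6
  3 × C: no H
  2 × C: 3 H each → 6
  2 × O: 1 H each → 2
  2 × O: no H
  1 × C: 1 H
  1 × N: no H
  Total hydrogens = 15.
Molecular formula: C9H15NO4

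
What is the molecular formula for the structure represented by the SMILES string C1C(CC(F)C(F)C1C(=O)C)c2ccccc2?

C14H16F2O

Heavy atoms from the SMILES: 14 C, 2 F, 1 O.
Implicit hydrogens by atom environment:
  5 × C (aromatic): 1 H each → 5
  4 × C: 1 H each → 4
  2 × C: 2 H each → 4
  2 × F: no H
  1 × C: 3 H
  1 × C: no H
  1 × C (aromatic): no H
  1 × O: no H
  Total hydrogens = 16.
Molecular formula: C14H16F2O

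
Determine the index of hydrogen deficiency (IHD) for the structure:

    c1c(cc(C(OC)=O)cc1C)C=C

Molecular formula from the SMILES: C11H12O2.
DoU = (2C + 2 + N − H − X)/2 = (2·11 + 2 + 0 − 12 − 0)/2 = 12/2 = 6.
(Structurally: 1 ring(s) + 5 π bond(s) = 6.)

6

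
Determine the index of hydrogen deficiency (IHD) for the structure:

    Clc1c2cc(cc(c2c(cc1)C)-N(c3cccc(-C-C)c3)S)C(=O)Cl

12

Molecular formula from the SMILES: C20H17Cl2NOS.
DoU = (2C + 2 + N − H − X)/2 = (2·20 + 2 + 1 − 17 − 2)/2 = 24/2 = 12.
(Structurally: 3 ring(s) + 9 π bond(s) = 12.)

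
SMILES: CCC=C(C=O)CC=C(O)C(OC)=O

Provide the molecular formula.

C10H14O4

Heavy atoms from the SMILES: 10 C, 4 O.
Implicit hydrogens by atom environment:
  3 × C: 1 H each → 3
  3 × C: no H
  3 × O: no H
  2 × C: 3 H each → 6
  2 × C: 2 H each → 4
  1 × O: 1 H
  Total hydrogens = 14.
Molecular formula: C10H14O4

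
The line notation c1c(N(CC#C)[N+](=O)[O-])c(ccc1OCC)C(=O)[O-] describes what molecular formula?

Heavy atoms from the SMILES: 12 C, 2 N, 5 O.
Implicit hydrogens by atom environment:
  3 × C (aromatic): 1 H each → 3
  3 × C (aromatic): no H
  3 × O: no H
  2 × C: 2 H each → 4
  2 × C: no H
  2 × O (charge -1): no H
  1 × C: 3 H
  1 × C: 1 H
  1 × N: no H
  1 × N (charge +1): no H
  Total hydrogens = 11.
Net charge -1.
Molecular formula: C12H11N2O5-

C12H11N2O5-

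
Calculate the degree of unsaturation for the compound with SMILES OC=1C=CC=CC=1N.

4

Molecular formula from the SMILES: C6H7NO.
DoU = (2C + 2 + N − H − X)/2 = (2·6 + 2 + 1 − 7 − 0)/2 = 8/2 = 4.
(Structurally: 1 ring(s) + 3 π bond(s) = 4.)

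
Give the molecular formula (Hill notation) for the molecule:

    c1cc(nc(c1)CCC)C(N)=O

Heavy atoms from the SMILES: 9 C, 2 N, 1 O.
Implicit hydrogens by atom environment:
  3 × C (aromatic): 1 H each → 3
  2 × C: 2 H each → 4
  2 × C (aromatic): no H
  1 × C: 3 H
  1 × C: no H
  1 × N: 2 H
  1 × N (aromatic): no H
  1 × O: no H
  Total hydrogens = 12.
Molecular formula: C9H12N2O

C9H12N2O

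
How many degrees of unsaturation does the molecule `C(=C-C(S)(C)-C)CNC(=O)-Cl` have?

2

Molecular formula from the SMILES: C7H12ClNOS.
DoU = (2C + 2 + N − H − X)/2 = (2·7 + 2 + 1 − 12 − 1)/2 = 4/2 = 2.
(Structurally: 0 ring(s) + 2 π bond(s) = 2.)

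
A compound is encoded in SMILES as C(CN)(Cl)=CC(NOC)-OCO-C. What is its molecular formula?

C7H15ClN2O3

Heavy atoms from the SMILES: 7 C, 1 Cl, 2 N, 3 O.
Implicit hydrogens by atom environment:
  3 × O: no H
  2 × C: 3 H each → 6
  2 × C: 2 H each → 4
  2 × C: 1 H each → 2
  1 × C: no H
  1 × Cl: no H
  1 × N: 2 H
  1 × N: 1 H
  Total hydrogens = 15.
Molecular formula: C7H15ClN2O3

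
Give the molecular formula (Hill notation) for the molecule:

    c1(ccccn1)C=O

Heavy atoms from the SMILES: 6 C, 1 N, 1 O.
Implicit hydrogens by atom environment:
  4 × C (aromatic): 1 H each → 4
  1 × C: 1 H
  1 × C (aromatic): no H
  1 × N (aromatic): no H
  1 × O: no H
  Total hydrogens = 5.
Molecular formula: C6H5NO

C6H5NO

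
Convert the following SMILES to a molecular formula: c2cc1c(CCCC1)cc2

Heavy atoms from the SMILES: 10 C.
Implicit hydrogens by atom environment:
  4 × C: 2 H each → 8
  4 × C (aromatic): 1 H each → 4
  2 × C (aromatic): no H
  Total hydrogens = 12.
Molecular formula: C10H12

C10H12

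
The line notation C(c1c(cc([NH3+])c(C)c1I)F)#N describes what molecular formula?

Heavy atoms from the SMILES: 8 C, 1 F, 1 I, 2 N.
Implicit hydrogens by atom environment:
  5 × C (aromatic): no H
  1 × C: 3 H
  1 × C (aromatic): 1 H
  1 × C: no H
  1 × F: no H
  1 × I: no H
  1 × N (charge +1): 3 H
  1 × N: no H
  Total hydrogens = 7.
Net charge +1.
Molecular formula: C8H7FIN2+

C8H7FIN2+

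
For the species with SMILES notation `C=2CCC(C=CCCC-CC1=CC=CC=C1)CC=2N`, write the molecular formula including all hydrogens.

C18H25N

Heavy atoms from the SMILES: 18 C, 1 N.
Implicit hydrogens by atom environment:
  7 × C: 2 H each → 14
  5 × C (aromatic): 1 H each → 5
  4 × C: 1 H each → 4
  1 × C: no H
  1 × C (aromatic): no H
  1 × N: 2 H
  Total hydrogens = 25.
Molecular formula: C18H25N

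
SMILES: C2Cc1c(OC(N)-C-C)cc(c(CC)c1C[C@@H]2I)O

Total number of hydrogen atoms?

22

Hydrogens are implicit in SMILES; fill each atom to its normal valence:
  5 × C: 2 H each → 10
  5 × C (aromatic): no H
  2 × C: 3 H each → 6
  2 × C: 1 H each → 2
  1 × C (aromatic): 1 H
  1 × I: no H
  1 × N: 2 H
  1 × O: 1 H
  1 × O: no H
  Total hydrogens = 22.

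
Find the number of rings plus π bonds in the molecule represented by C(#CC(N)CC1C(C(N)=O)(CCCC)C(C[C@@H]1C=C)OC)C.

5

Molecular formula from the SMILES: C18H30N2O2.
DoU = (2C + 2 + N − H − X)/2 = (2·18 + 2 + 2 − 30 − 0)/2 = 10/2 = 5.
(Structurally: 1 ring(s) + 4 π bond(s) = 5.)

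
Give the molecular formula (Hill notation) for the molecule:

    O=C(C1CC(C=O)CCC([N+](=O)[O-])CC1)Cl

Heavy atoms from the SMILES: 10 C, 1 Cl, 1 N, 4 O.
Implicit hydrogens by atom environment:
  5 × C: 2 H each → 10
  4 × C: 1 H each → 4
  3 × O: no H
  1 × C: no H
  1 × Cl: no H
  1 × N (charge +1): no H
  1 × O (charge -1): no H
  Total hydrogens = 14.
Molecular formula: C10H14ClNO4

C10H14ClNO4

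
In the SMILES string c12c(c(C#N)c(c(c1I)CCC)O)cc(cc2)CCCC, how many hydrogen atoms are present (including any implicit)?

20

Hydrogens are implicit in SMILES; fill each atom to its normal valence:
  7 × C (aromatic): no H
  5 × C: 2 H each → 10
  3 × C (aromatic): 1 H each → 3
  2 × C: 3 H each → 6
  1 × C: no H
  1 × I: no H
  1 × N: no H
  1 × O: 1 H
  Total hydrogens = 20.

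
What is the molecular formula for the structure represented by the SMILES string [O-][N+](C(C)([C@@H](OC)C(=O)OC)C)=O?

C7H13NO5

Heavy atoms from the SMILES: 7 C, 1 N, 5 O.
Implicit hydrogens by atom environment:
  4 × C: 3 H each → 12
  4 × O: no H
  2 × C: no H
  1 × C: 1 H
  1 × N (charge +1): no H
  1 × O (charge -1): no H
  Total hydrogens = 13.
Molecular formula: C7H13NO5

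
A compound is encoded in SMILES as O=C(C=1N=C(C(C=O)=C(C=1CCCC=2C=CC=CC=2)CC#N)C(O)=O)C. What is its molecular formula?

C20H18N2O4

Heavy atoms from the SMILES: 20 C, 2 N, 4 O.
Implicit hydrogens by atom environment:
  6 × C (aromatic): no H
  5 × C (aromatic): 1 H each → 5
  4 × C: 2 H each → 8
  3 × C: no H
  3 × O: no H
  1 × C: 3 H
  1 × C: 1 H
  1 × N (aromatic): no H
  1 × N: no H
  1 × O: 1 H
  Total hydrogens = 18.
Molecular formula: C20H18N2O4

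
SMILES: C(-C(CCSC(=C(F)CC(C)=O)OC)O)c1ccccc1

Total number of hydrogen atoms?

21

Hydrogens are implicit in SMILES; fill each atom to its normal valence:
  5 × C (aromatic): 1 H each → 5
  4 × C: 2 H each → 8
  3 × C: no H
  2 × C: 3 H each → 6
  2 × O: no H
  1 × C: 1 H
  1 × C (aromatic): no H
  1 × F: no H
  1 × O: 1 H
  1 × S: no H
  Total hydrogens = 21.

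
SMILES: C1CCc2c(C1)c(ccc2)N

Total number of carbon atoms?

The symbol for carbon appears 10 times in the SMILES. Lowercase c denotes aromatic carbon and counts toward C.

10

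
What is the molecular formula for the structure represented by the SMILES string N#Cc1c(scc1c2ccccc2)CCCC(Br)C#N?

C16H13BrN2S

Heavy atoms from the SMILES: 1 Br, 16 C, 2 N, 1 S.
Implicit hydrogens by atom environment:
  6 × C (aromatic): 1 H each → 6
  4 × C (aromatic): no H
  3 × C: 2 H each → 6
  2 × C: no H
  2 × N: no H
  1 × Br: no H
  1 × C: 1 H
  1 × S (aromatic): no H
  Total hydrogens = 13.
Molecular formula: C16H13BrN2S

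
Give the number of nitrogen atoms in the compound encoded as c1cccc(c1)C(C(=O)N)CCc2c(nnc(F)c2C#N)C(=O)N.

The symbol for nitrogen appears 5 times in the SMILES.

5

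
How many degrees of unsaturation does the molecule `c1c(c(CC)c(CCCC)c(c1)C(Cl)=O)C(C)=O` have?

Molecular formula from the SMILES: C15H19ClO2.
DoU = (2C + 2 + N − H − X)/2 = (2·15 + 2 + 0 − 19 − 1)/2 = 12/2 = 6.
(Structurally: 1 ring(s) + 5 π bond(s) = 6.)

6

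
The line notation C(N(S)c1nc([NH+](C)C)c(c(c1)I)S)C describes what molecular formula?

Heavy atoms from the SMILES: 9 C, 1 I, 3 N, 2 S.
Implicit hydrogens by atom environment:
  4 × C (aromatic): no H
  3 × C: 3 H each → 9
  2 × S: 1 H each → 2
  1 × C: 2 H
  1 × C (aromatic): 1 H
  1 × I: no H
  1 × N (charge +1): 1 H
  1 × N (aromatic): no H
  1 × N: no H
  Total hydrogens = 15.
Net charge +1.
Molecular formula: C9H15IN3S2+

C9H15IN3S2+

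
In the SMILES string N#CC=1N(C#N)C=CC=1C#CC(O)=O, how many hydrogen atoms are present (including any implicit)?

3

Hydrogens are implicit in SMILES; fill each atom to its normal valence:
  5 × C: no H
  2 × C (aromatic): 1 H each → 2
  2 × C (aromatic): no H
  2 × N: no H
  1 × N (aromatic): no H
  1 × O: 1 H
  1 × O: no H
  Total hydrogens = 3.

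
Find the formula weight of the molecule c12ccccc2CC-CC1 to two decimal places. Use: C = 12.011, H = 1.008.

Molecular formula: C10H12.
M = 10×12.011 + 12×1.008 = 132.21 g/mol.

132.21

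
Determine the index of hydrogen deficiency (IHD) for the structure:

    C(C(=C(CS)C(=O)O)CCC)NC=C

3

Molecular formula from the SMILES: C10H17NO2S.
DoU = (2C + 2 + N − H − X)/2 = (2·10 + 2 + 1 − 17 − 0)/2 = 6/2 = 3.
(Structurally: 0 ring(s) + 3 π bond(s) = 3.)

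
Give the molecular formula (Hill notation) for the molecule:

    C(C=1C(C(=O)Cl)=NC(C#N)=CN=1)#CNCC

C10H7ClN4O

Heavy atoms from the SMILES: 10 C, 1 Cl, 4 N, 1 O.
Implicit hydrogens by atom environment:
  4 × C: no H
  3 × C (aromatic): no H
  2 × N (aromatic): no H
  1 × C: 3 H
  1 × C: 2 H
  1 × C (aromatic): 1 H
  1 × Cl: no H
  1 × N: 1 H
  1 × N: no H
  1 × O: no H
  Total hydrogens = 7.
Molecular formula: C10H7ClN4O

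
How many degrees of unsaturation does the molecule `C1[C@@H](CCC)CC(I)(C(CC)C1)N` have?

1

Molecular formula from the SMILES: C11H22IN.
DoU = (2C + 2 + N − H − X)/2 = (2·11 + 2 + 1 − 22 − 1)/2 = 2/2 = 1.
(Structurally: 1 ring(s) + 0 π bond(s) = 1.)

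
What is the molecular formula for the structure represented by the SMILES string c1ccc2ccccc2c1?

C10H8

Heavy atoms from the SMILES: 10 C.
Implicit hydrogens by atom environment:
  8 × C (aromatic): 1 H each → 8
  2 × C (aromatic): no H
  Total hydrogens = 8.
Molecular formula: C10H8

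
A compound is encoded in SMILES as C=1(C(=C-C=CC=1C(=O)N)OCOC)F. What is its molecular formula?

Heavy atoms from the SMILES: 9 C, 1 F, 1 N, 3 O.
Implicit hydrogens by atom environment:
  3 × C (aromatic): 1 H each → 3
  3 × C (aromatic): no H
  3 × O: no H
  1 × C: 3 H
  1 × C: 2 H
  1 × C: no H
  1 × F: no H
  1 × N: 2 H
  Total hydrogens = 10.
Molecular formula: C9H10FNO3

C9H10FNO3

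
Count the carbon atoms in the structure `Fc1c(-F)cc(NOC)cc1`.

7

The symbol for carbon appears 7 times in the SMILES. Lowercase c denotes aromatic carbon and counts toward C.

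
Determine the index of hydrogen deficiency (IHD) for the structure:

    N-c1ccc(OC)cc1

Molecular formula from the SMILES: C7H9NO.
DoU = (2C + 2 + N − H − X)/2 = (2·7 + 2 + 1 − 9 − 0)/2 = 8/2 = 4.
(Structurally: 1 ring(s) + 3 π bond(s) = 4.)

4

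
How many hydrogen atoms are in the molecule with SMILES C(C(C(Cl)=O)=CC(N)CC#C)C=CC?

Hydrogens are implicit in SMILES; fill each atom to its normal valence:
  5 × C: 1 H each → 5
  3 × C: no H
  2 × C: 2 H each → 4
  1 × C: 3 H
  1 × Cl: no H
  1 × N: 2 H
  1 × O: no H
  Total hydrogens = 14.

14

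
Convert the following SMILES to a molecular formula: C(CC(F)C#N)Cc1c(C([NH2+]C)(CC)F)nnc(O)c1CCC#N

Heavy atoms from the SMILES: 16 C, 2 F, 5 N, 1 O.
Implicit hydrogens by atom environment:
  6 × C: 2 H each → 12
  4 × C (aromatic): no H
  3 × C: no H
  2 × C: 3 H each → 6
  2 × F: no H
  2 × N (aromatic): no H
  2 × N: no H
  1 × C: 1 H
  1 × N (charge +1): 2 H
  1 × O: 1 H
  Total hydrogens = 22.
Net charge +1.
Molecular formula: C16H22F2N5O+

C16H22F2N5O+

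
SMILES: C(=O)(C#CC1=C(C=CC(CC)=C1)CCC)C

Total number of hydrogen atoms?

Hydrogens are implicit in SMILES; fill each atom to its normal valence:
  3 × C: 3 H each → 9
  3 × C: 2 H each → 6
  3 × C (aromatic): 1 H each → 3
  3 × C (aromatic): no H
  3 × C: no H
  1 × O: no H
  Total hydrogens = 18.

18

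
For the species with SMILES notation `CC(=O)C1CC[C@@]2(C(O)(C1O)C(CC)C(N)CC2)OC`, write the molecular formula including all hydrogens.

Heavy atoms from the SMILES: 15 C, 1 N, 4 O.
Implicit hydrogens by atom environment:
  5 × C: 2 H each → 10
  4 × C: 1 H each → 4
  3 × C: 3 H each → 9
  3 × C: no H
  2 × O: 1 H each → 2
  2 × O: no H
  1 × N: 2 H
  Total hydrogens = 27.
Molecular formula: C15H27NO4

C15H27NO4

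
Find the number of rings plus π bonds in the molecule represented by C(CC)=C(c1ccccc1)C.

Molecular formula from the SMILES: C11H14.
DoU = (2C + 2 + N − H − X)/2 = (2·11 + 2 + 0 − 14 − 0)/2 = 10/2 = 5.
(Structurally: 1 ring(s) + 4 π bond(s) = 5.)

5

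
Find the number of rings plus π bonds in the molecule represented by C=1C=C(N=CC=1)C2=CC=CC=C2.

8

Molecular formula from the SMILES: C11H9N.
DoU = (2C + 2 + N − H − X)/2 = (2·11 + 2 + 1 − 9 − 0)/2 = 16/2 = 8.
(Structurally: 2 ring(s) + 6 π bond(s) = 8.)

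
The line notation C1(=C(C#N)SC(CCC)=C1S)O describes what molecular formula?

Heavy atoms from the SMILES: 8 C, 1 N, 1 O, 2 S.
Implicit hydrogens by atom environment:
  4 × C (aromatic): no H
  2 × C: 2 H each → 4
  1 × C: 3 H
  1 × C: no H
  1 × N: no H
  1 × O: 1 H
  1 × S: 1 H
  1 × S (aromatic): no H
  Total hydrogens = 9.
Molecular formula: C8H9NOS2

C8H9NOS2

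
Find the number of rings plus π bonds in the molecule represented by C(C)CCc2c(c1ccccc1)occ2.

7

Molecular formula from the SMILES: C14H16O.
DoU = (2C + 2 + N − H − X)/2 = (2·14 + 2 + 0 − 16 − 0)/2 = 14/2 = 7.
(Structurally: 2 ring(s) + 5 π bond(s) = 7.)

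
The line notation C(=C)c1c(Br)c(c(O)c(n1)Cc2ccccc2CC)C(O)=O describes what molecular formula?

Heavy atoms from the SMILES: 1 Br, 17 C, 1 N, 3 O.
Implicit hydrogens by atom environment:
  7 × C (aromatic): no H
  4 × C (aromatic): 1 H each → 4
  3 × C: 2 H each → 6
  2 × O: 1 H each → 2
  1 × Br: no H
  1 × C: 3 H
  1 × C: 1 H
  1 × C: no H
  1 × N (aromatic): no H
  1 × O: no H
  Total hydrogens = 16.
Molecular formula: C17H16BrNO3

C17H16BrNO3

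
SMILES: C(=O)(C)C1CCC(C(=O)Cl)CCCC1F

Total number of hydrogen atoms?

Hydrogens are implicit in SMILES; fill each atom to its normal valence:
  5 × C: 2 H each → 10
  3 × C: 1 H each → 3
  2 × C: no H
  2 × O: no H
  1 × C: 3 H
  1 × Cl: no H
  1 × F: no H
  Total hydrogens = 16.

16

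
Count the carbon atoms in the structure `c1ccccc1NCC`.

8

The symbol for carbon appears 8 times in the SMILES. Lowercase c denotes aromatic carbon and counts toward C.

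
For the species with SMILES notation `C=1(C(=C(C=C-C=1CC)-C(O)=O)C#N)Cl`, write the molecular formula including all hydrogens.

C10H8ClNO2

Heavy atoms from the SMILES: 10 C, 1 Cl, 1 N, 2 O.
Implicit hydrogens by atom environment:
  4 × C (aromatic): no H
  2 × C (aromatic): 1 H each → 2
  2 × C: no H
  1 × C: 3 H
  1 × C: 2 H
  1 × Cl: no H
  1 × N: no H
  1 × O: 1 H
  1 × O: no H
  Total hydrogens = 8.
Molecular formula: C10H8ClNO2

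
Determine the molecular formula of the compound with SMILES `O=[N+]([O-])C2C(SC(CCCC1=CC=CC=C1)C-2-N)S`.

Heavy atoms from the SMILES: 13 C, 2 N, 2 O, 2 S.
Implicit hydrogens by atom environment:
  5 × C (aromatic): 1 H each → 5
  4 × C: 1 H each → 4
  3 × C: 2 H each → 6
  1 × C (aromatic): no H
  1 × N: 2 H
  1 × N (charge +1): no H
  1 × O: no H
  1 × O (charge -1): no H
  1 × S: 1 H
  1 × S: no H
  Total hydrogens = 18.
Molecular formula: C13H18N2O2S2

C13H18N2O2S2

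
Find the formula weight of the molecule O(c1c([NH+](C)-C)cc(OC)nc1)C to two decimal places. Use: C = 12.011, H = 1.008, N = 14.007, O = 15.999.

Molecular formula: C9H15N2O2+.
M = 9×12.011 + 15×1.008 + 2×14.007 + 2×15.999 = 183.23 g/mol.

183.23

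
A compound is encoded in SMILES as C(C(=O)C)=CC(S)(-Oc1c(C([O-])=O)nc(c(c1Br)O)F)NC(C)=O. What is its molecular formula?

C13H11BrFN2O6S-

Heavy atoms from the SMILES: 1 Br, 13 C, 1 F, 2 N, 6 O, 1 S.
Implicit hydrogens by atom environment:
  5 × C (aromatic): no H
  4 × C: no H
  4 × O: no H
  2 × C: 3 H each → 6
  2 × C: 1 H each → 2
  1 × Br: no H
  1 × F: no H
  1 × N: 1 H
  1 × N (aromatic): no H
  1 × O: 1 H
  1 × O (charge -1): no H
  1 × S: 1 H
  Total hydrogens = 11.
Net charge -1.
Molecular formula: C13H11BrFN2O6S-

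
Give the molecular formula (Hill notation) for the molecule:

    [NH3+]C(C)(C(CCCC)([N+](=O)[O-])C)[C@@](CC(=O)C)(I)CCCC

C16H32IN2O3+

Heavy atoms from the SMILES: 16 C, 1 I, 2 N, 3 O.
Implicit hydrogens by atom environment:
  7 × C: 2 H each → 14
  5 × C: 3 H each → 15
  4 × C: no H
  2 × O: no H
  1 × I: no H
  1 × N (charge +1): 3 H
  1 × N (charge +1): no H
  1 × O (charge -1): no H
  Total hydrogens = 32.
Net charge +1.
Molecular formula: C16H32IN2O3+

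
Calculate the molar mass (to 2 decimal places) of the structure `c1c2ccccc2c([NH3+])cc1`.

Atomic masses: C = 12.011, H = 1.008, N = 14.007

144.20

Molecular formula: C10H10N+.
M = 10×12.011 + 10×1.008 + 1×14.007 = 144.20 g/mol.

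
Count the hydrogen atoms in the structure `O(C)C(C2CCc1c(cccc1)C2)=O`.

14

Hydrogens are implicit in SMILES; fill each atom to its normal valence:
  4 × C (aromatic): 1 H each → 4
  3 × C: 2 H each → 6
  2 × C (aromatic): no H
  2 × O: no H
  1 × C: 3 H
  1 × C: 1 H
  1 × C: no H
  Total hydrogens = 14.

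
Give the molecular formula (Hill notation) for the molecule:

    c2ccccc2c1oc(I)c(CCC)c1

C13H13IO

Heavy atoms from the SMILES: 13 C, 1 I, 1 O.
Implicit hydrogens by atom environment:
  6 × C (aromatic): 1 H each → 6
  4 × C (aromatic): no H
  2 × C: 2 H each → 4
  1 × C: 3 H
  1 × I: no H
  1 × O (aromatic): no H
  Total hydrogens = 13.
Molecular formula: C13H13IO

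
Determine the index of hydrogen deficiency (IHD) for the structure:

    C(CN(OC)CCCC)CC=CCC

Molecular formula from the SMILES: C12H25NO.
DoU = (2C + 2 + N − H − X)/2 = (2·12 + 2 + 1 − 25 − 0)/2 = 2/2 = 1.
(Structurally: 0 ring(s) + 1 π bond(s) = 1.)

1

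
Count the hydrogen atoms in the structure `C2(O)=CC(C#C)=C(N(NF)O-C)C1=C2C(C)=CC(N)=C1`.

14

Hydrogens are implicit in SMILES; fill each atom to its normal valence:
  7 × C (aromatic): no H
  3 × C (aromatic): 1 H each → 3
  2 × C: 3 H each → 6
  1 × C: 1 H
  1 × C: no H
  1 × F: no H
  1 × N: 2 H
  1 × N: 1 H
  1 × N: no H
  1 × O: 1 H
  1 × O: no H
  Total hydrogens = 14.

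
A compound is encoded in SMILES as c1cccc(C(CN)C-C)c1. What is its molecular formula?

C10H15N

Heavy atoms from the SMILES: 10 C, 1 N.
Implicit hydrogens by atom environment:
  5 × C (aromatic): 1 H each → 5
  2 × C: 2 H each → 4
  1 × C: 3 H
  1 × C: 1 H
  1 × C (aromatic): no H
  1 × N: 2 H
  Total hydrogens = 15.
Molecular formula: C10H15N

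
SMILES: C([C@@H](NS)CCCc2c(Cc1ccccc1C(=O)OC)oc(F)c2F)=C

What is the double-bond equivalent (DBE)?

Molecular formula from the SMILES: C19H21F2NO3S.
DoU = (2C + 2 + N − H − X)/2 = (2·19 + 2 + 1 − 21 − 2)/2 = 18/2 = 9.
(Structurally: 2 ring(s) + 7 π bond(s) = 9.)

9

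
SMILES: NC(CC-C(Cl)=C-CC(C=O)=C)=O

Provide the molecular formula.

C9H12ClNO2

Heavy atoms from the SMILES: 9 C, 1 Cl, 1 N, 2 O.
Implicit hydrogens by atom environment:
  4 × C: 2 H each → 8
  3 × C: no H
  2 × C: 1 H each → 2
  2 × O: no H
  1 × Cl: no H
  1 × N: 2 H
  Total hydrogens = 12.
Molecular formula: C9H12ClNO2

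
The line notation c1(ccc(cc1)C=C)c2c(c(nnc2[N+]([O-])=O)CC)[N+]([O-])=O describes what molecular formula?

C14H12N4O4

Heavy atoms from the SMILES: 14 C, 4 N, 4 O.
Implicit hydrogens by atom environment:
  6 × C (aromatic): no H
  4 × C (aromatic): 1 H each → 4
  2 × C: 2 H each → 4
  2 × N (aromatic): no H
  2 × N (charge +1): no H
  2 × O: no H
  2 × O (charge -1): no H
  1 × C: 3 H
  1 × C: 1 H
  Total hydrogens = 12.
Molecular formula: C14H12N4O4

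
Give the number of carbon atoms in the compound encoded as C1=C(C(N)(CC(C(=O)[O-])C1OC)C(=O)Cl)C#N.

The symbol for carbon appears 10 times in the SMILES. (Cl is a single chlorine, not C + l.)

10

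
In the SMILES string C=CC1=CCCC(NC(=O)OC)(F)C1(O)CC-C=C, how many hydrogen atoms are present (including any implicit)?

Hydrogens are implicit in SMILES; fill each atom to its normal valence:
  6 × C: 2 H each → 12
  4 × C: no H
  3 × C: 1 H each → 3
  2 × O: no H
  1 × C: 3 H
  1 × F: no H
  1 × N: 1 H
  1 × O: 1 H
  Total hydrogens = 20.

20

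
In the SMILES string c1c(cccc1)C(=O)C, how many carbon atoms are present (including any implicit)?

8

The symbol for carbon appears 8 times in the SMILES. Lowercase c denotes aromatic carbon and counts toward C.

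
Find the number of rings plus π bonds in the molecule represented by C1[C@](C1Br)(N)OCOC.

1

Molecular formula from the SMILES: C5H10BrNO2.
DoU = (2C + 2 + N − H − X)/2 = (2·5 + 2 + 1 − 10 − 1)/2 = 2/2 = 1.
(Structurally: 1 ring(s) + 0 π bond(s) = 1.)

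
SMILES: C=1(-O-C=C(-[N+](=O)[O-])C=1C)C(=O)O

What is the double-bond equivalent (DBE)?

5

Molecular formula from the SMILES: C6H5NO5.
DoU = (2C + 2 + N − H − X)/2 = (2·6 + 2 + 1 − 5 − 0)/2 = 10/2 = 5.
(Structurally: 1 ring(s) + 4 π bond(s) = 5.)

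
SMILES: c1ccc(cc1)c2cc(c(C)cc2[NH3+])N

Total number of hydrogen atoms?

Hydrogens are implicit in SMILES; fill each atom to its normal valence:
  7 × C (aromatic): 1 H each → 7
  5 × C (aromatic): no H
  1 × C: 3 H
  1 × N (charge +1): 3 H
  1 × N: 2 H
  Total hydrogens = 15.

15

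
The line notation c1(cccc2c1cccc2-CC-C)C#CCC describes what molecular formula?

C17H18

Heavy atoms from the SMILES: 17 C.
Implicit hydrogens by atom environment:
  6 × C (aromatic): 1 H each → 6
  4 × C (aromatic): no H
  3 × C: 2 H each → 6
  2 × C: 3 H each → 6
  2 × C: no H
  Total hydrogens = 18.
Molecular formula: C17H18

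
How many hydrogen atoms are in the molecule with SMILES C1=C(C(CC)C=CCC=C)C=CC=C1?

18

Hydrogens are implicit in SMILES; fill each atom to its normal valence:
  5 × C (aromatic): 1 H each → 5
  4 × C: 1 H each → 4
  3 × C: 2 H each → 6
  1 × C: 3 H
  1 × C (aromatic): no H
  Total hydrogens = 18.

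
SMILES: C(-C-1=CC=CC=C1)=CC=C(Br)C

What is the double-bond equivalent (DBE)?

6

Molecular formula from the SMILES: C11H11Br.
DoU = (2C + 2 + N − H − X)/2 = (2·11 + 2 + 0 − 11 − 1)/2 = 12/2 = 6.
(Structurally: 1 ring(s) + 5 π bond(s) = 6.)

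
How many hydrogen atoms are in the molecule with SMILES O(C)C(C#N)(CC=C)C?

11

Hydrogens are implicit in SMILES; fill each atom to its normal valence:
  2 × C: 3 H each → 6
  2 × C: 2 H each → 4
  2 × C: no H
  1 × C: 1 H
  1 × N: no H
  1 × O: no H
  Total hydrogens = 11.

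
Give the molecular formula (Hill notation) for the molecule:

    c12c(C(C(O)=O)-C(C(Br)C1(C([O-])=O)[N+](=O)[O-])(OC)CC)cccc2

Heavy atoms from the SMILES: 1 Br, 15 C, 1 N, 7 O.
Implicit hydrogens by atom environment:
  4 × C (aromatic): 1 H each → 4
  4 × C: no H
  4 × O: no H
  2 × C: 3 H each → 6
  2 × C: 1 H each → 2
  2 × C (aromatic): no H
  2 × O (charge -1): no H
  1 × Br: no H
  1 × C: 2 H
  1 × N (charge +1): no H
  1 × O: 1 H
  Total hydrogens = 15.
Net charge -1.
Molecular formula: C15H15BrNO7-

C15H15BrNO7-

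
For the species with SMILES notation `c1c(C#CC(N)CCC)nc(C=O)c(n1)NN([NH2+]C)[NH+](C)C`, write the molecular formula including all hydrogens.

[C14H25N7O]2+

Heavy atoms from the SMILES: 14 C, 7 N, 1 O.
Implicit hydrogens by atom environment:
  4 × C: 3 H each → 12
  3 × C (aromatic): no H
  2 × C: 2 H each → 4
  2 × C: 1 H each → 2
  2 × C: no H
  2 × N (aromatic): no H
  1 × C (aromatic): 1 H
  1 × N: 2 H
  1 × N (charge +1): 2 H
  1 × N: 1 H
  1 × N (charge +1): 1 H
  1 × N: no H
  1 × O: no H
  Total hydrogens = 25.
Net charge +2.
Molecular formula: [C14H25N7O]2+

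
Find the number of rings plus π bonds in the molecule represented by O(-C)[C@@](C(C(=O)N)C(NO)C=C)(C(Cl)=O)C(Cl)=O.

4

Molecular formula from the SMILES: C9H12Cl2N2O5.
DoU = (2C + 2 + N − H − X)/2 = (2·9 + 2 + 2 − 12 − 2)/2 = 8/2 = 4.
(Structurally: 0 ring(s) + 4 π bond(s) = 4.)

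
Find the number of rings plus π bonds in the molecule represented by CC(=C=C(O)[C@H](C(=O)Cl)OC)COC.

Molecular formula from the SMILES: C9H13ClO4.
DoU = (2C + 2 + N − H − X)/2 = (2·9 + 2 + 0 − 13 − 1)/2 = 6/2 = 3.
(Structurally: 0 ring(s) + 3 π bond(s) = 3.)

3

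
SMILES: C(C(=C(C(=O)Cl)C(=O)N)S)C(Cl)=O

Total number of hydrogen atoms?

Hydrogens are implicit in SMILES; fill each atom to its normal valence:
  5 × C: no H
  3 × O: no H
  2 × Cl: no H
  1 × C: 2 H
  1 × N: 2 H
  1 × S: 1 H
  Total hydrogens = 5.

5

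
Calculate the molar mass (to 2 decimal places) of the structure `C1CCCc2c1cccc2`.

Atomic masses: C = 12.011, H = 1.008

132.21

Molecular formula: C10H12.
M = 10×12.011 + 12×1.008 = 132.21 g/mol.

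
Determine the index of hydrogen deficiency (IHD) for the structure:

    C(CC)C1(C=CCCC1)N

2

Molecular formula from the SMILES: C9H17N.
DoU = (2C + 2 + N − H − X)/2 = (2·9 + 2 + 1 − 17 − 0)/2 = 4/2 = 2.
(Structurally: 1 ring(s) + 1 π bond(s) = 2.)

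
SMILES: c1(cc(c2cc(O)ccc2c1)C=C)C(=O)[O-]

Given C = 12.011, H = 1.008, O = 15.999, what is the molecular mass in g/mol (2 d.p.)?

Molecular formula: C13H9O3-.
M = 13×12.011 + 9×1.008 + 3×15.999 = 213.21 g/mol.

213.21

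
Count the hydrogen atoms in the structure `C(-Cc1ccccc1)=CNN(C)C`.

Hydrogens are implicit in SMILES; fill each atom to its normal valence:
  5 × C (aromatic): 1 H each → 5
  2 × C: 3 H each → 6
  2 × C: 1 H each → 2
  1 × C: 2 H
  1 × C (aromatic): no H
  1 × N: 1 H
  1 × N: no H
  Total hydrogens = 16.

16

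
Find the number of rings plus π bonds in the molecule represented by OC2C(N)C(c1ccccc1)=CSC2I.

6

Molecular formula from the SMILES: C11H12INOS.
DoU = (2C + 2 + N − H − X)/2 = (2·11 + 2 + 1 − 12 − 1)/2 = 12/2 = 6.
(Structurally: 2 ring(s) + 4 π bond(s) = 6.)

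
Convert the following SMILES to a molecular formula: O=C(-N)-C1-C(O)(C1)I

Heavy atoms from the SMILES: 4 C, 1 I, 1 N, 2 O.
Implicit hydrogens by atom environment:
  2 × C: no H
  1 × C: 2 H
  1 × C: 1 H
  1 × I: no H
  1 × N: 2 H
  1 × O: 1 H
  1 × O: no H
  Total hydrogens = 6.
Molecular formula: C4H6INO2

C4H6INO2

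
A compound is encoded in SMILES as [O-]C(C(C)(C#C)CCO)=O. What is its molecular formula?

Heavy atoms from the SMILES: 7 C, 3 O.
Implicit hydrogens by atom environment:
  3 × C: no H
  2 × C: 2 H each → 4
  1 × C: 3 H
  1 × C: 1 H
  1 × O: 1 H
  1 × O: no H
  1 × O (charge -1): no H
  Total hydrogens = 9.
Net charge -1.
Molecular formula: C7H9O3-

C7H9O3-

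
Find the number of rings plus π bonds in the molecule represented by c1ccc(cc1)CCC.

4

Molecular formula from the SMILES: C9H12.
DoU = (2C + 2 + N − H − X)/2 = (2·9 + 2 + 0 − 12 − 0)/2 = 8/2 = 4.
(Structurally: 1 ring(s) + 3 π bond(s) = 4.)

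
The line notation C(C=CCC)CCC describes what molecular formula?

Heavy atoms from the SMILES: 8 C.
Implicit hydrogens by atom environment:
  4 × C: 2 H each → 8
  2 × C: 3 H each → 6
  2 × C: 1 H each → 2
  Total hydrogens = 16.
Molecular formula: C8H16

C8H16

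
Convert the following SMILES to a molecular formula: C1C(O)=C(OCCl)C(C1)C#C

C8H9ClO2

Heavy atoms from the SMILES: 8 C, 1 Cl, 2 O.
Implicit hydrogens by atom environment:
  3 × C: 2 H each → 6
  3 × C: no H
  2 × C: 1 H each → 2
  1 × Cl: no H
  1 × O: 1 H
  1 × O: no H
  Total hydrogens = 9.
Molecular formula: C8H9ClO2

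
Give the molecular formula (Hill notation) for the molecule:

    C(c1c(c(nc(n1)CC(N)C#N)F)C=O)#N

Heavy atoms from the SMILES: 9 C, 1 F, 5 N, 1 O.
Implicit hydrogens by atom environment:
  4 × C (aromatic): no H
  2 × C: 1 H each → 2
  2 × C: no H
  2 × N (aromatic): no H
  2 × N: no H
  1 × C: 2 H
  1 × F: no H
  1 × N: 2 H
  1 × O: no H
  Total hydrogens = 6.
Molecular formula: C9H6FN5O

C9H6FN5O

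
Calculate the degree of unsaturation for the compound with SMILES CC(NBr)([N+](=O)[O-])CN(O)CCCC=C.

Molecular formula from the SMILES: C8H16BrN3O3.
DoU = (2C + 2 + N − H − X)/2 = (2·8 + 2 + 3 − 16 − 1)/2 = 4/2 = 2.
(Structurally: 0 ring(s) + 2 π bond(s) = 2.)

2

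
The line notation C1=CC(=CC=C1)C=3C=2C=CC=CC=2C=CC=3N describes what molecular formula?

Heavy atoms from the SMILES: 16 C, 1 N.
Implicit hydrogens by atom environment:
  11 × C (aromatic): 1 H each → 11
  5 × C (aromatic): no H
  1 × N: 2 H
  Total hydrogens = 13.
Molecular formula: C16H13N

C16H13N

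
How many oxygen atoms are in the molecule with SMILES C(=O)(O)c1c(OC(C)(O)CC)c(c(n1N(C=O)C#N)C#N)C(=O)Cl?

6

The symbol for oxygen appears 6 times in the SMILES.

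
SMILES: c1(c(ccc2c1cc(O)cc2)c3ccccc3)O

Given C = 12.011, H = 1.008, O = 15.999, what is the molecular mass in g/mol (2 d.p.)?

Molecular formula: C16H12O2.
M = 16×12.011 + 12×1.008 + 2×15.999 = 236.27 g/mol.

236.27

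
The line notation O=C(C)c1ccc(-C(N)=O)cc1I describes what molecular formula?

C9H8INO2

Heavy atoms from the SMILES: 9 C, 1 I, 1 N, 2 O.
Implicit hydrogens by atom environment:
  3 × C (aromatic): 1 H each → 3
  3 × C (aromatic): no H
  2 × C: no H
  2 × O: no H
  1 × C: 3 H
  1 × I: no H
  1 × N: 2 H
  Total hydrogens = 8.
Molecular formula: C9H8INO2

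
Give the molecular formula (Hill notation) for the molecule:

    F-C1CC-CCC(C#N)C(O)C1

Heavy atoms from the SMILES: 9 C, 1 F, 1 N, 1 O.
Implicit hydrogens by atom environment:
  5 × C: 2 H each → 10
  3 × C: 1 H each → 3
  1 × C: no H
  1 × F: no H
  1 × N: no H
  1 × O: 1 H
  Total hydrogens = 14.
Molecular formula: C9H14FNO

C9H14FNO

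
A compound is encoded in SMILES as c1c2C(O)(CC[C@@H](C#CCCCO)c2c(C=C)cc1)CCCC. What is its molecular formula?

C21H28O2

Heavy atoms from the SMILES: 21 C, 2 O.
Implicit hydrogens by atom environment:
  9 × C: 2 H each → 18
  3 × C (aromatic): 1 H each → 3
  3 × C (aromatic): no H
  3 × C: no H
  2 × C: 1 H each → 2
  2 × O: 1 H each → 2
  1 × C: 3 H
  Total hydrogens = 28.
Molecular formula: C21H28O2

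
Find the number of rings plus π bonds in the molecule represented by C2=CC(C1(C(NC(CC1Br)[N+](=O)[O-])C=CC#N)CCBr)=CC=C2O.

Molecular formula from the SMILES: C16H17Br2N3O3.
DoU = (2C + 2 + N − H − X)/2 = (2·16 + 2 + 3 − 17 − 2)/2 = 18/2 = 9.
(Structurally: 2 ring(s) + 7 π bond(s) = 9.)

9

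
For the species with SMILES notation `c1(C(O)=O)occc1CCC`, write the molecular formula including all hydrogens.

Heavy atoms from the SMILES: 8 C, 3 O.
Implicit hydrogens by atom environment:
  2 × C: 2 H each → 4
  2 × C (aromatic): 1 H each → 2
  2 × C (aromatic): no H
  1 × C: 3 H
  1 × C: no H
  1 × O: 1 H
  1 × O (aromatic): no H
  1 × O: no H
  Total hydrogens = 10.
Molecular formula: C8H10O3

C8H10O3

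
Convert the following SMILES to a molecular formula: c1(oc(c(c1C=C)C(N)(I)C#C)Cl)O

C9H7ClINO2

Heavy atoms from the SMILES: 9 C, 1 Cl, 1 I, 1 N, 2 O.
Implicit hydrogens by atom environment:
  4 × C (aromatic): no H
  2 × C: 1 H each → 2
  2 × C: no H
  1 × C: 2 H
  1 × Cl: no H
  1 × I: no H
  1 × N: 2 H
  1 × O: 1 H
  1 × O (aromatic): no H
  Total hydrogens = 7.
Molecular formula: C9H7ClINO2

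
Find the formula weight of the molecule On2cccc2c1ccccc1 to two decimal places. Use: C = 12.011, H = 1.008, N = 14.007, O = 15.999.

159.19

Molecular formula: C10H9NO.
M = 10×12.011 + 9×1.008 + 1×14.007 + 1×15.999 = 159.19 g/mol.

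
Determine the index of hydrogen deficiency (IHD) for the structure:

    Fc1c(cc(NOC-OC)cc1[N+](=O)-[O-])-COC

Molecular formula from the SMILES: C10H13FN2O5.
DoU = (2C + 2 + N − H − X)/2 = (2·10 + 2 + 2 − 13 − 1)/2 = 10/2 = 5.
(Structurally: 1 ring(s) + 4 π bond(s) = 5.)

5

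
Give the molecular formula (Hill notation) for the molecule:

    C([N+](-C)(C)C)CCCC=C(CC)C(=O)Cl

C12H23ClNO+

Heavy atoms from the SMILES: 12 C, 1 Cl, 1 N, 1 O.
Implicit hydrogens by atom environment:
  5 × C: 2 H each → 10
  4 × C: 3 H each → 12
  2 × C: no H
  1 × C: 1 H
  1 × Cl: no H
  1 × N (charge +1): no H
  1 × O: no H
  Total hydrogens = 23.
Net charge +1.
Molecular formula: C12H23ClNO+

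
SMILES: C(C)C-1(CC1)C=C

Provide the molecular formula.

Heavy atoms from the SMILES: 7 C.
Implicit hydrogens by atom environment:
  4 × C: 2 H each → 8
  1 × C: 3 H
  1 × C: 1 H
  1 × C: no H
  Total hydrogens = 12.
Molecular formula: C7H12

C7H12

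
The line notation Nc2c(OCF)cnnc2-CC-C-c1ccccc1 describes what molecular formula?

C14H16FN3O

Heavy atoms from the SMILES: 14 C, 1 F, 3 N, 1 O.
Implicit hydrogens by atom environment:
  6 × C (aromatic): 1 H each → 6
  4 × C: 2 H each → 8
  4 × C (aromatic): no H
  2 × N (aromatic): no H
  1 × F: no H
  1 × N: 2 H
  1 × O: no H
  Total hydrogens = 16.
Molecular formula: C14H16FN3O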